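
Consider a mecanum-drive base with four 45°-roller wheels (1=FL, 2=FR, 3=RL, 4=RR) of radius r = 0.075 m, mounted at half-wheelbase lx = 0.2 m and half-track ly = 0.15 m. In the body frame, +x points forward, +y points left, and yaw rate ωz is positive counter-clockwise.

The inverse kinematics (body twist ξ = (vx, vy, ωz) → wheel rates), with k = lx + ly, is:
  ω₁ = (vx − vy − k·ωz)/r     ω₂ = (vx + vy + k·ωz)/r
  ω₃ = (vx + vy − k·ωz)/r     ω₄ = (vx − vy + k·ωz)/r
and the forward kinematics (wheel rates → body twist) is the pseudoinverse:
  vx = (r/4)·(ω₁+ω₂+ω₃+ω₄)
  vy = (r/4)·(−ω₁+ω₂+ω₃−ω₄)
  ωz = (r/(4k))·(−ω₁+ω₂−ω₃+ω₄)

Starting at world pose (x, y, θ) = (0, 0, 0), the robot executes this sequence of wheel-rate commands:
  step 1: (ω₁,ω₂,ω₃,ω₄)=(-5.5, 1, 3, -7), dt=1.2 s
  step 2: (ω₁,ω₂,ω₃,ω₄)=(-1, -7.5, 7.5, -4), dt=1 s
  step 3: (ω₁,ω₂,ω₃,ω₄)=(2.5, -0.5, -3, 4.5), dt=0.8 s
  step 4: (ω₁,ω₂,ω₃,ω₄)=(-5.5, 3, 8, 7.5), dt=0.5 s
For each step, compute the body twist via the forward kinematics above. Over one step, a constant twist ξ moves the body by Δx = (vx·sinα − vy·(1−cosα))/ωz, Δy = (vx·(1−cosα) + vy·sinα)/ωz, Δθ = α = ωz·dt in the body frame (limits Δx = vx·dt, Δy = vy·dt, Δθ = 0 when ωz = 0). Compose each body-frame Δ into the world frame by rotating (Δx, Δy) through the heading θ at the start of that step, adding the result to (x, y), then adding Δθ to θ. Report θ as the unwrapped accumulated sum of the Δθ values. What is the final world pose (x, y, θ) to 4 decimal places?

(-0.1315, 0.3564, -0.7821)

step 1: ξ=(vx,vy,ωz)=(-0.1594, 0.3094, -0.1875), dt=1.2 → body Δ=(-0.1481, 0.3896, -0.2250) → world pose (-0.1481, 0.3896, -0.2250)
step 2: ξ=(vx,vy,ωz)=(-0.0938, 0.0938, -0.9643), dt=1.0 → body Δ=(-0.0381, 0.1217, -0.9643) → world pose (-0.1580, 0.5167, -1.1893)
step 3: ξ=(vx,vy,ωz)=(0.0656, -0.1969, 0.2411), dt=0.8 → body Δ=(0.0673, -0.1515, 0.1929) → world pose (-0.2735, 0.3978, -0.9964)
step 4: ξ=(vx,vy,ωz)=(0.2437, 0.1687, 0.4286), dt=0.5 → body Δ=(0.1119, 0.0967, 0.2143) → world pose (-0.1315, 0.3564, -0.7821)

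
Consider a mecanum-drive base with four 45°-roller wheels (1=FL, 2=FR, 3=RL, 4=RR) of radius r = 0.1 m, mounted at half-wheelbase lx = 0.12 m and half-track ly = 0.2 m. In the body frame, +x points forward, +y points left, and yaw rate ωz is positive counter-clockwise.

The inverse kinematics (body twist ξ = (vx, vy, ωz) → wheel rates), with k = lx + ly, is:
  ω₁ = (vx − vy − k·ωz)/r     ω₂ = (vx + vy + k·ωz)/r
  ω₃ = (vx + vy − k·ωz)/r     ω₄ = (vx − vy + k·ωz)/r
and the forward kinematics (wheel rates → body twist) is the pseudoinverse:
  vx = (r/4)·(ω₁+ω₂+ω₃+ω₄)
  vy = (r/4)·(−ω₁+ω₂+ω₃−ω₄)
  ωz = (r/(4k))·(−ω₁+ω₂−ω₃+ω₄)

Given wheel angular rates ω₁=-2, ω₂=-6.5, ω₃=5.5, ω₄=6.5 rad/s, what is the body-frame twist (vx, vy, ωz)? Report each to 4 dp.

k = lx + ly = 0.12 + 0.2 = 0.3200
ω₁+ω₂+ω₃+ω₄ = 3.5000  →  vx = (0.1/4)·3.5000 = 0.0875
−ω₁+ω₂+ω₃−ω₄ = -5.5000  →  vy = (0.1/4)·-5.5000 = -0.1375
−ω₁+ω₂−ω₃+ω₄ = -3.5000  →  ωz = (0.1/1.2800)·-3.5000 = -0.2734

(0.0875, -0.1375, -0.2734)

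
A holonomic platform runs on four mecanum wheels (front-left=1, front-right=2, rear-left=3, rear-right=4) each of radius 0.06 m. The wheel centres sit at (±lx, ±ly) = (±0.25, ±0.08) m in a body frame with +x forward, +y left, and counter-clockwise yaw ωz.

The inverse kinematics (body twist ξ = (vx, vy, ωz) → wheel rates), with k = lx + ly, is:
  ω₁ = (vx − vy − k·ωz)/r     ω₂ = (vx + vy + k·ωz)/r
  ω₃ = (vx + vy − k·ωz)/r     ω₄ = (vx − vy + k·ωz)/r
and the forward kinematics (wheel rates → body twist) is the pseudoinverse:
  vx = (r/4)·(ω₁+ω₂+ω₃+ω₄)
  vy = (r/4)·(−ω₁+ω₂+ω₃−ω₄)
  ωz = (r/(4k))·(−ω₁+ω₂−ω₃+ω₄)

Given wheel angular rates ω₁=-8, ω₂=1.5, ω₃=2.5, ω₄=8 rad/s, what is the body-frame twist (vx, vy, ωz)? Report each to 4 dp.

(0.0600, 0.0600, 0.6818)

k = lx + ly = 0.25 + 0.08 = 0.3300
ω₁+ω₂+ω₃+ω₄ = 4.0000  →  vx = (0.06/4)·4.0000 = 0.0600
−ω₁+ω₂+ω₃−ω₄ = 4.0000  →  vy = (0.06/4)·4.0000 = 0.0600
−ω₁+ω₂−ω₃+ω₄ = 15.0000  →  ωz = (0.06/1.3200)·15.0000 = 0.6818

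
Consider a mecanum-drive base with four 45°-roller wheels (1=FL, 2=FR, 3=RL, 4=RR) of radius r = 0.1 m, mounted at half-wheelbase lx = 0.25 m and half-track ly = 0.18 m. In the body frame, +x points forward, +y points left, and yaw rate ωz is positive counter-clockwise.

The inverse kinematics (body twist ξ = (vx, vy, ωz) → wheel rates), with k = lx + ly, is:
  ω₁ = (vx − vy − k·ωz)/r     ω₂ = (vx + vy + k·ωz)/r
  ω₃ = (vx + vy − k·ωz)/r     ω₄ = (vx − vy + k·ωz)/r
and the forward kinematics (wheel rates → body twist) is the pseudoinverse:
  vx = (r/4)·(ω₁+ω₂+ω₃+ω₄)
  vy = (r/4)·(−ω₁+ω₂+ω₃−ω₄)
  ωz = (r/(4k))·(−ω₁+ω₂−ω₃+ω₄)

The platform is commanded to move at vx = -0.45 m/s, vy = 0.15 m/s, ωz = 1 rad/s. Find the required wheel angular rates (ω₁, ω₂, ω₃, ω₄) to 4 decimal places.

(-10.3000, 1.3000, -7.3000, -1.7000)

k = lx + ly = 0.25 + 0.18 = 0.4300;  k·ωz = 0.4300·1 = 0.4300
ω₁ (FL) = (vx − vy − k·ωz)/r = -1.0300/0.1 = -10.3000
ω₂ (FR) = (vx + vy + k·ωz)/r = 0.1300/0.1 = 1.3000
ω₃ (RL) = (vx + vy − k·ωz)/r = -0.7300/0.1 = -7.3000
ω₄ (RR) = (vx − vy + k·ωz)/r = -0.1700/0.1 = -1.7000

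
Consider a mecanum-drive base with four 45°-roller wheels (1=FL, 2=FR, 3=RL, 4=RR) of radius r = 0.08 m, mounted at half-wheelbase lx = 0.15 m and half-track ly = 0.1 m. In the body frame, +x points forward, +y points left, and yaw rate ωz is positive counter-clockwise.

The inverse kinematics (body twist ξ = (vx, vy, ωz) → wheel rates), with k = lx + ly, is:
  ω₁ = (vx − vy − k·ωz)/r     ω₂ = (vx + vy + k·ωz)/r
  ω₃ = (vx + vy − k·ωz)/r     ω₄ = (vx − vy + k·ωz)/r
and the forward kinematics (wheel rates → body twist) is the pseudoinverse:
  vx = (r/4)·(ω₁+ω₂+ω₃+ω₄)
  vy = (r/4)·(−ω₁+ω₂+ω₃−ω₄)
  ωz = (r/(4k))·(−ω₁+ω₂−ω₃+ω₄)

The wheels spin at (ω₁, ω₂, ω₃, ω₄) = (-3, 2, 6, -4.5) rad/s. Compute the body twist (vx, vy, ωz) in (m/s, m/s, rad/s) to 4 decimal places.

(0.0100, 0.3100, -0.4400)

k = lx + ly = 0.15 + 0.1 = 0.2500
ω₁+ω₂+ω₃+ω₄ = 0.5000  →  vx = (0.08/4)·0.5000 = 0.0100
−ω₁+ω₂+ω₃−ω₄ = 15.5000  →  vy = (0.08/4)·15.5000 = 0.3100
−ω₁+ω₂−ω₃+ω₄ = -5.5000  →  ωz = (0.08/1.0000)·-5.5000 = -0.4400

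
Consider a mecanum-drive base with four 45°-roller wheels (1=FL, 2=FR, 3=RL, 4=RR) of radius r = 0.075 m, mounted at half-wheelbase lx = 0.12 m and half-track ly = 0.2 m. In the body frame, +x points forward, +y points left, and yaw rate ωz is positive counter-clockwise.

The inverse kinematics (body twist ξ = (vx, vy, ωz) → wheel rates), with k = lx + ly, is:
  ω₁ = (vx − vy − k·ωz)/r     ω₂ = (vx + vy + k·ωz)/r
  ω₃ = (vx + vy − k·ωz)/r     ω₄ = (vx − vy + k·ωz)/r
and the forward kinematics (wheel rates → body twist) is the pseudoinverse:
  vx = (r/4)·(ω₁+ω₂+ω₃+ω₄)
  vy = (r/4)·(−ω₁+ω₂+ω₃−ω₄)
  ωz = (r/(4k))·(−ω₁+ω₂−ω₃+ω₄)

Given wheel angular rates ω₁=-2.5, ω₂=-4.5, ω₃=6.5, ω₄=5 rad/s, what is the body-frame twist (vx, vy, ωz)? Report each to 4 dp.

(0.0844, -0.0094, -0.2051)

k = lx + ly = 0.12 + 0.2 = 0.3200
ω₁+ω₂+ω₃+ω₄ = 4.5000  →  vx = (0.075/4)·4.5000 = 0.0844
−ω₁+ω₂+ω₃−ω₄ = -0.5000  →  vy = (0.075/4)·-0.5000 = -0.0094
−ω₁+ω₂−ω₃+ω₄ = -3.5000  →  ωz = (0.075/1.2800)·-3.5000 = -0.2051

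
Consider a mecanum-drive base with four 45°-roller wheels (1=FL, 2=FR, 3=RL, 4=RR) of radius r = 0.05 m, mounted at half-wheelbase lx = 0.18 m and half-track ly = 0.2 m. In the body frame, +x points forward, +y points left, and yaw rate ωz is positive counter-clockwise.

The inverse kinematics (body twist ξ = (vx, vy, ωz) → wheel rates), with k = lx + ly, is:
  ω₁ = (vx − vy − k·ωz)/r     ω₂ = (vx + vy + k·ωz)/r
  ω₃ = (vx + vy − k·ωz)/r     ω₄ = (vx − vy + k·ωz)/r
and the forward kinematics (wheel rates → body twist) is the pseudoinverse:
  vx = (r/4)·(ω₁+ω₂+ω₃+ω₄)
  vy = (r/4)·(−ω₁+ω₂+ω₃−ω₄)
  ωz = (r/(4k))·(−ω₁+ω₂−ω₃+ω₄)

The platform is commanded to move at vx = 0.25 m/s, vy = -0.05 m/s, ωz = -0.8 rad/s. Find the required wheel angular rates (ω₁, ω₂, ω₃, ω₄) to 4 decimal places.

k = lx + ly = 0.18 + 0.2 = 0.3800;  k·ωz = 0.3800·-0.8 = -0.3040
ω₁ (FL) = (vx − vy − k·ωz)/r = 0.6040/0.05 = 12.0800
ω₂ (FR) = (vx + vy + k·ωz)/r = -0.1040/0.05 = -2.0800
ω₃ (RL) = (vx + vy − k·ωz)/r = 0.5040/0.05 = 10.0800
ω₄ (RR) = (vx − vy + k·ωz)/r = -0.0040/0.05 = -0.0800

(12.0800, -2.0800, 10.0800, -0.0800)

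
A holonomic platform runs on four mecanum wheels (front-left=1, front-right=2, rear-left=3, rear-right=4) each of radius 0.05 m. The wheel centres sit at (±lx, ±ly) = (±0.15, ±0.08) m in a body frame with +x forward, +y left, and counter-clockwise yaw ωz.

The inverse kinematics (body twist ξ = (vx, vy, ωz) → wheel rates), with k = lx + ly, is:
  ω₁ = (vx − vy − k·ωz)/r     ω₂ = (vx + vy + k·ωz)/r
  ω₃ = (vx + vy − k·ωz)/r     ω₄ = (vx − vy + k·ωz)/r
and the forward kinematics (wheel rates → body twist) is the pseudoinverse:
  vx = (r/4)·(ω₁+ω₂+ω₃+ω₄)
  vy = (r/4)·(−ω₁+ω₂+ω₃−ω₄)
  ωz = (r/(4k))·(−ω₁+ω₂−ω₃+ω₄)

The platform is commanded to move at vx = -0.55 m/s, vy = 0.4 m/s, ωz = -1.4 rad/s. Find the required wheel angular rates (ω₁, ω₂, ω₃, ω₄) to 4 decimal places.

k = lx + ly = 0.15 + 0.08 = 0.2300;  k·ωz = 0.2300·-1.4 = -0.3220
ω₁ (FL) = (vx − vy − k·ωz)/r = -0.6280/0.05 = -12.5600
ω₂ (FR) = (vx + vy + k·ωz)/r = -0.4720/0.05 = -9.4400
ω₃ (RL) = (vx + vy − k·ωz)/r = 0.1720/0.05 = 3.4400
ω₄ (RR) = (vx − vy + k·ωz)/r = -1.2720/0.05 = -25.4400

(-12.5600, -9.4400, 3.4400, -25.4400)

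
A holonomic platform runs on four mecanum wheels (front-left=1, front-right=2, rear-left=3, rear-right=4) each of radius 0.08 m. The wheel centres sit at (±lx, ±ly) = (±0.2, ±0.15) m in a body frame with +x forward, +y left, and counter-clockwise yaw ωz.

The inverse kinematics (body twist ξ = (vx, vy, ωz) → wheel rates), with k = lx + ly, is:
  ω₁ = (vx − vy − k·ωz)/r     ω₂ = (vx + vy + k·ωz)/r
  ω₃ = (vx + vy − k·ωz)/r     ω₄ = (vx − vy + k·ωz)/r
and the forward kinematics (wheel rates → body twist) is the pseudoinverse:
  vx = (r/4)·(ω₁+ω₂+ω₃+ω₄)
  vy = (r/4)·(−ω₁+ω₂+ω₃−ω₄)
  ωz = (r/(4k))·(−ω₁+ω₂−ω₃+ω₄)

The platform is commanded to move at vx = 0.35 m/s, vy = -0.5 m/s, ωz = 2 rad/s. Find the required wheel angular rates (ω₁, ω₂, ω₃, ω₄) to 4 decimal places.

(1.8750, 6.8750, -10.6250, 19.3750)

k = lx + ly = 0.2 + 0.15 = 0.3500;  k·ωz = 0.3500·2 = 0.7000
ω₁ (FL) = (vx − vy − k·ωz)/r = 0.1500/0.08 = 1.8750
ω₂ (FR) = (vx + vy + k·ωz)/r = 0.5500/0.08 = 6.8750
ω₃ (RL) = (vx + vy − k·ωz)/r = -0.8500/0.08 = -10.6250
ω₄ (RR) = (vx − vy + k·ωz)/r = 1.5500/0.08 = 19.3750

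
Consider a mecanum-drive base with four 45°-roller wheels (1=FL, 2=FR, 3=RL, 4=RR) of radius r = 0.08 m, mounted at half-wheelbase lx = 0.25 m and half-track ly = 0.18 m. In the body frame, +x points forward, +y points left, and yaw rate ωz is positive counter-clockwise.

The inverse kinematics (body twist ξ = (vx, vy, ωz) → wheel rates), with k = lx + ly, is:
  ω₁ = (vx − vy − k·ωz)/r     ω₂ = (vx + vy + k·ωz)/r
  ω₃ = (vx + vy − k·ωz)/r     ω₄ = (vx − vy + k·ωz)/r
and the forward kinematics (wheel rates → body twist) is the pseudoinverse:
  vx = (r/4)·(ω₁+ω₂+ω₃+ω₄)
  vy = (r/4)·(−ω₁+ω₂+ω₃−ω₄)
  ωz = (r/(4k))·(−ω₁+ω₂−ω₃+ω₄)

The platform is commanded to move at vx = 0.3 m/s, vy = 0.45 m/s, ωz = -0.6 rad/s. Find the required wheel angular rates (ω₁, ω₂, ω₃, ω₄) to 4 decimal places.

k = lx + ly = 0.25 + 0.18 = 0.4300;  k·ωz = 0.4300·-0.6 = -0.2580
ω₁ (FL) = (vx − vy − k·ωz)/r = 0.1080/0.08 = 1.3500
ω₂ (FR) = (vx + vy + k·ωz)/r = 0.4920/0.08 = 6.1500
ω₃ (RL) = (vx + vy − k·ωz)/r = 1.0080/0.08 = 12.6000
ω₄ (RR) = (vx − vy + k·ωz)/r = -0.4080/0.08 = -5.1000

(1.3500, 6.1500, 12.6000, -5.1000)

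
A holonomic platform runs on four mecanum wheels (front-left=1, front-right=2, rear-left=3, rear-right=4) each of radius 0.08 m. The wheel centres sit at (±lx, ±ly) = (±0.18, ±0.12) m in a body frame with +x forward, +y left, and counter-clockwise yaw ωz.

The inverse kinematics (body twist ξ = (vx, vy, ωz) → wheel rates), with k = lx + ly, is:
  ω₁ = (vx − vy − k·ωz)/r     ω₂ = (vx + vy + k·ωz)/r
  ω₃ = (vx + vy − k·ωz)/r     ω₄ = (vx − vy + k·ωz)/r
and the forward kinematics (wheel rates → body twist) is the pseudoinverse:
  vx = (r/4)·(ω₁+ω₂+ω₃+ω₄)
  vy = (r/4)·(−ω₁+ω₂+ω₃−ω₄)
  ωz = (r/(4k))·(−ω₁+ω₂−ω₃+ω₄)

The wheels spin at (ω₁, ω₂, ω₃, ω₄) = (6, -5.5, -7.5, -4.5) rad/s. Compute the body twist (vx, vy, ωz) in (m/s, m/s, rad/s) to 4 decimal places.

k = lx + ly = 0.18 + 0.12 = 0.3000
ω₁+ω₂+ω₃+ω₄ = -11.5000  →  vx = (0.08/4)·-11.5000 = -0.2300
−ω₁+ω₂+ω₃−ω₄ = -14.5000  →  vy = (0.08/4)·-14.5000 = -0.2900
−ω₁+ω₂−ω₃+ω₄ = -8.5000  →  ωz = (0.08/1.2000)·-8.5000 = -0.5667

(-0.2300, -0.2900, -0.5667)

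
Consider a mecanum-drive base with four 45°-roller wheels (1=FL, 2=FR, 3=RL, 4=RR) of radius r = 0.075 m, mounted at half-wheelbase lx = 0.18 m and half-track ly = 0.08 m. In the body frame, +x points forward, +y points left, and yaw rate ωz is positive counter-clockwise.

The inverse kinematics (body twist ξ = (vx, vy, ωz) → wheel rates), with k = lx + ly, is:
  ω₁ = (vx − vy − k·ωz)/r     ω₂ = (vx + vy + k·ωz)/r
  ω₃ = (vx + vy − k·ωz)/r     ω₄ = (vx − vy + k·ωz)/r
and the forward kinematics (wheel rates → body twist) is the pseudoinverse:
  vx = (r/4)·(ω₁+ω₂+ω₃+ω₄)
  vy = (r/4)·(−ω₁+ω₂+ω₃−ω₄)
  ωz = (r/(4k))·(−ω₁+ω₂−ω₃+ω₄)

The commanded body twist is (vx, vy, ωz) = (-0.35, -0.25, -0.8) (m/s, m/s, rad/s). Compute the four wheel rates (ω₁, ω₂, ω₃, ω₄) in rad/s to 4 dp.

(1.4400, -10.7733, -5.2267, -4.1067)

k = lx + ly = 0.18 + 0.08 = 0.2600;  k·ωz = 0.2600·-0.8 = -0.2080
ω₁ (FL) = (vx − vy − k·ωz)/r = 0.1080/0.075 = 1.4400
ω₂ (FR) = (vx + vy + k·ωz)/r = -0.8080/0.075 = -10.7733
ω₃ (RL) = (vx + vy − k·ωz)/r = -0.3920/0.075 = -5.2267
ω₄ (RR) = (vx − vy + k·ωz)/r = -0.3080/0.075 = -4.1067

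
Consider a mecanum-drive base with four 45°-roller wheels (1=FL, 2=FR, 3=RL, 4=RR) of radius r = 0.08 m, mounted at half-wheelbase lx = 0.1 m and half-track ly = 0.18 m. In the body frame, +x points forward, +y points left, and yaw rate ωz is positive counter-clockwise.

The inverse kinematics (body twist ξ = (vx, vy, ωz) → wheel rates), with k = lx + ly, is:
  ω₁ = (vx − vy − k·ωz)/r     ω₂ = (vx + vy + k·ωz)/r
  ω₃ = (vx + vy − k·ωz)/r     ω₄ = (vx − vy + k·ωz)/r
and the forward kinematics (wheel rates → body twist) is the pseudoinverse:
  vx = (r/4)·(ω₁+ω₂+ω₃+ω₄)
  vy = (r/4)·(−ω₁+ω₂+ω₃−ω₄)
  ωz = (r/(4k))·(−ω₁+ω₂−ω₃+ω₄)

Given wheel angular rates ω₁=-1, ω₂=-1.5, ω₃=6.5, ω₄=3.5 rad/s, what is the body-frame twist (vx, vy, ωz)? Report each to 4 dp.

k = lx + ly = 0.1 + 0.18 = 0.2800
ω₁+ω₂+ω₃+ω₄ = 7.5000  →  vx = (0.08/4)·7.5000 = 0.1500
−ω₁+ω₂+ω₃−ω₄ = 2.5000  →  vy = (0.08/4)·2.5000 = 0.0500
−ω₁+ω₂−ω₃+ω₄ = -3.5000  →  ωz = (0.08/1.1200)·-3.5000 = -0.2500

(0.1500, 0.0500, -0.2500)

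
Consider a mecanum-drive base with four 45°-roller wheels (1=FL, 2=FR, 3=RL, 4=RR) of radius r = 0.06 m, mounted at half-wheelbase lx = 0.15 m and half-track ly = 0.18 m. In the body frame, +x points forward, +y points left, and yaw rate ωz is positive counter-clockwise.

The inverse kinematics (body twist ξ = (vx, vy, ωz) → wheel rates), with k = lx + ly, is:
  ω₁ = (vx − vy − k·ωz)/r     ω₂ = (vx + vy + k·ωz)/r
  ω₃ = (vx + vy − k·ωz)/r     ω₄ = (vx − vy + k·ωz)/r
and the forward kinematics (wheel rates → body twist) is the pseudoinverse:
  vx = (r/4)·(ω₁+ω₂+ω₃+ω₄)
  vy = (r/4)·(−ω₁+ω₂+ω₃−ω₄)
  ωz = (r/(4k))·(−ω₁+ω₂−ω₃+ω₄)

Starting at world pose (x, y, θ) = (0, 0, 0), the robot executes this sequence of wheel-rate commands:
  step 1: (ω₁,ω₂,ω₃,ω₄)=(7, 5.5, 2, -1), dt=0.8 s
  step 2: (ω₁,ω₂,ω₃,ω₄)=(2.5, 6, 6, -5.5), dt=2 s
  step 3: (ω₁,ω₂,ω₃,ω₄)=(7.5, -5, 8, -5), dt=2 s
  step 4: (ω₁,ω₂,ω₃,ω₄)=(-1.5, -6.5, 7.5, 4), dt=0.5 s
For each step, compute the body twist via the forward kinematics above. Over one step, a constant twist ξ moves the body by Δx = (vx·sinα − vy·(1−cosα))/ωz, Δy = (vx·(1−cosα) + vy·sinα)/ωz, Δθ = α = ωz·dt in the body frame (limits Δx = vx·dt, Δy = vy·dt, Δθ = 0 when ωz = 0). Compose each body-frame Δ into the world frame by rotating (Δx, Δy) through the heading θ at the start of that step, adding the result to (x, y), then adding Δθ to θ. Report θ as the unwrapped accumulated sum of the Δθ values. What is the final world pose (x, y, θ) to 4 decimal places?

(0.5388, 0.1463, -3.4023)

step 1: ξ=(vx,vy,ωz)=(0.2025, 0.0225, -0.2045), dt=0.8 → body Δ=(0.1627, 0.0047, -0.1636) → world pose (0.1627, 0.0047, -0.1636)
step 2: ξ=(vx,vy,ωz)=(0.1350, 0.2250, -0.3636), dt=2.0 → body Δ=(0.4034, 0.3174, -0.7273) → world pose (0.6124, 0.2522, -0.8909)
step 3: ξ=(vx,vy,ωz)=(0.0825, 0.0075, -1.1591), dt=2.0 → body Δ=(0.0631, -0.1148, -2.3182) → world pose (0.5628, 0.1309, -3.2091)
step 4: ξ=(vx,vy,ωz)=(0.0525, -0.0225, -0.3864), dt=0.5 → body Δ=(0.0250, -0.0137, -0.1932) → world pose (0.5388, 0.1463, -3.4023)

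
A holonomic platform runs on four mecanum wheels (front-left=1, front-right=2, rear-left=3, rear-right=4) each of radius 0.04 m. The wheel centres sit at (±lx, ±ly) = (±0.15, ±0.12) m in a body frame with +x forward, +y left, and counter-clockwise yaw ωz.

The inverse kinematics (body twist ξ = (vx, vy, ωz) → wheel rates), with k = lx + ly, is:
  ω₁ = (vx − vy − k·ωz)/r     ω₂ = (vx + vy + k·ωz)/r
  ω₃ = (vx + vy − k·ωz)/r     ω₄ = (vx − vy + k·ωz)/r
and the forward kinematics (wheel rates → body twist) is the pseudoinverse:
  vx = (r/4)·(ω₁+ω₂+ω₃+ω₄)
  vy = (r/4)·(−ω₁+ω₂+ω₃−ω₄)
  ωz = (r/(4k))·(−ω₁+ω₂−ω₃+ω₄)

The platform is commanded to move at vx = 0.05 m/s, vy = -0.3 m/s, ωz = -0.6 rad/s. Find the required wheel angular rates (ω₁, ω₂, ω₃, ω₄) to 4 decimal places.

(12.8000, -10.3000, -2.2000, 4.7000)

k = lx + ly = 0.15 + 0.12 = 0.2700;  k·ωz = 0.2700·-0.6 = -0.1620
ω₁ (FL) = (vx − vy − k·ωz)/r = 0.5120/0.04 = 12.8000
ω₂ (FR) = (vx + vy + k·ωz)/r = -0.4120/0.04 = -10.3000
ω₃ (RL) = (vx + vy − k·ωz)/r = -0.0880/0.04 = -2.2000
ω₄ (RR) = (vx − vy + k·ωz)/r = 0.1880/0.04 = 4.7000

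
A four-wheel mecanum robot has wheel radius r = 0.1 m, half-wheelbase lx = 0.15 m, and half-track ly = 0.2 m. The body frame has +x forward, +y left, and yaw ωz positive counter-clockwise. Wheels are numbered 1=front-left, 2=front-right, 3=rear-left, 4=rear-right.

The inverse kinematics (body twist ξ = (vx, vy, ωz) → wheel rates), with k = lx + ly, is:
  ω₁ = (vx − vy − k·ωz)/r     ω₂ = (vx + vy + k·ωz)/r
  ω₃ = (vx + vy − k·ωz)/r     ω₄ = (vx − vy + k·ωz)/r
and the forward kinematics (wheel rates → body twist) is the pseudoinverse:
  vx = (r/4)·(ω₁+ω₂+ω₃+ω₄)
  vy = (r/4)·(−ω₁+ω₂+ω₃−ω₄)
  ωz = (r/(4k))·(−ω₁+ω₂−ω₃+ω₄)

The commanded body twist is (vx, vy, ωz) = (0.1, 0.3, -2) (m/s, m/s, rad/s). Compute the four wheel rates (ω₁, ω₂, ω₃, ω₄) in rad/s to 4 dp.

k = lx + ly = 0.15 + 0.2 = 0.3500;  k·ωz = 0.3500·-2 = -0.7000
ω₁ (FL) = (vx − vy − k·ωz)/r = 0.5000/0.1 = 5.0000
ω₂ (FR) = (vx + vy + k·ωz)/r = -0.3000/0.1 = -3.0000
ω₃ (RL) = (vx + vy − k·ωz)/r = 1.1000/0.1 = 11.0000
ω₄ (RR) = (vx − vy + k·ωz)/r = -0.9000/0.1 = -9.0000

(5.0000, -3.0000, 11.0000, -9.0000)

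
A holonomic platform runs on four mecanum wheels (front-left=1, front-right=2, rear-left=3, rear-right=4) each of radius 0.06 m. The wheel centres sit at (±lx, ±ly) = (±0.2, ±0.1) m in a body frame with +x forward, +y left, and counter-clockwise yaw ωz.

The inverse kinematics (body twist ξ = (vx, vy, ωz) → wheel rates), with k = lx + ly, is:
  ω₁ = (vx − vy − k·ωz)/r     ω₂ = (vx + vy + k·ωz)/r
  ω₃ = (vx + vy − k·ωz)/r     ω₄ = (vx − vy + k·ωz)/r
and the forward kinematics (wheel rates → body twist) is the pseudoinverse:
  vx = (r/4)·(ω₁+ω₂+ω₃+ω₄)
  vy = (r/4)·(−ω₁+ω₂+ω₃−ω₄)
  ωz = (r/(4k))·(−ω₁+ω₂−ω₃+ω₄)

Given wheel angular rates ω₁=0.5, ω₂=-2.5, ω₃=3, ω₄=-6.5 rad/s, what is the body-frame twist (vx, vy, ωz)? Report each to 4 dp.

(-0.0825, 0.0975, -0.6250)

k = lx + ly = 0.2 + 0.1 = 0.3000
ω₁+ω₂+ω₃+ω₄ = -5.5000  →  vx = (0.06/4)·-5.5000 = -0.0825
−ω₁+ω₂+ω₃−ω₄ = 6.5000  →  vy = (0.06/4)·6.5000 = 0.0975
−ω₁+ω₂−ω₃+ω₄ = -12.5000  →  ωz = (0.06/1.2000)·-12.5000 = -0.6250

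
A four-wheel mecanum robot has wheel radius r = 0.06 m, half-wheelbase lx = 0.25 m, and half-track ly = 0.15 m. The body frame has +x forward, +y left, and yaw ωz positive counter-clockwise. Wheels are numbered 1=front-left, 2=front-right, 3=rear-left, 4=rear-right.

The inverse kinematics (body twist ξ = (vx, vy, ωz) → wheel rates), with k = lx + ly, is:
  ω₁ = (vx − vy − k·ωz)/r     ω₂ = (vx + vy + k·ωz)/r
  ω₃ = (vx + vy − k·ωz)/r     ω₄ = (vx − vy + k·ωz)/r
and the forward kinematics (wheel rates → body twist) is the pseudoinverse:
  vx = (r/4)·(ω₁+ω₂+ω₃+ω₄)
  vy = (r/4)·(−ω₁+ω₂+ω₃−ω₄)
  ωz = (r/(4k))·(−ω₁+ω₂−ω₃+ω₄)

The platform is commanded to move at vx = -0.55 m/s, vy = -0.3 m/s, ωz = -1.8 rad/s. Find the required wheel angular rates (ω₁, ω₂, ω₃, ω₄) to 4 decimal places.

(7.8333, -26.1667, -2.1667, -16.1667)

k = lx + ly = 0.25 + 0.15 = 0.4000;  k·ωz = 0.4000·-1.8 = -0.7200
ω₁ (FL) = (vx − vy − k·ωz)/r = 0.4700/0.06 = 7.8333
ω₂ (FR) = (vx + vy + k·ωz)/r = -1.5700/0.06 = -26.1667
ω₃ (RL) = (vx + vy − k·ωz)/r = -0.1300/0.06 = -2.1667
ω₄ (RR) = (vx − vy + k·ωz)/r = -0.9700/0.06 = -16.1667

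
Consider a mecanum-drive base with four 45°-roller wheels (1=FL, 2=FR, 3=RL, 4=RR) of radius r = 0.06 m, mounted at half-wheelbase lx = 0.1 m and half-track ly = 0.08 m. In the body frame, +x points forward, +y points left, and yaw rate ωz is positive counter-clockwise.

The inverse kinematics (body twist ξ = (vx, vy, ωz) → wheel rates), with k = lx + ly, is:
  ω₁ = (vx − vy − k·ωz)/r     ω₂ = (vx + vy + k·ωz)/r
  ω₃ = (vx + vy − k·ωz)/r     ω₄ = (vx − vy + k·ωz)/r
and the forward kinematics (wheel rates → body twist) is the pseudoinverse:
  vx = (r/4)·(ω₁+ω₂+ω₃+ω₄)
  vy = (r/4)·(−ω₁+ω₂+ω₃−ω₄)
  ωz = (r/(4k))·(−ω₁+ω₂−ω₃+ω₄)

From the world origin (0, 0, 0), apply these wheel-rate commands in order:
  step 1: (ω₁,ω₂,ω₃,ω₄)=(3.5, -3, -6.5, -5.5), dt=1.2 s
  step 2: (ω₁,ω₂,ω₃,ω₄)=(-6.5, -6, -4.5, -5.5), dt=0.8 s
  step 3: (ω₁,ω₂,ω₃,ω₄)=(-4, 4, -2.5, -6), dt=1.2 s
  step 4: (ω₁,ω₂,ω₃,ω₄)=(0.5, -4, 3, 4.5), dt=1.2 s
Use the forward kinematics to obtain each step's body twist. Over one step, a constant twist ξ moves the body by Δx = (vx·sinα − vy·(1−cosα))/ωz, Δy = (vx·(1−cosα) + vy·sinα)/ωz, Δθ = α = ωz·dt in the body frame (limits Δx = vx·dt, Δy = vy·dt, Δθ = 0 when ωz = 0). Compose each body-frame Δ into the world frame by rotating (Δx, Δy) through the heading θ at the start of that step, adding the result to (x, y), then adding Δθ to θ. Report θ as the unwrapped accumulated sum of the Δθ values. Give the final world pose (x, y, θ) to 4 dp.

step 1: ξ=(vx,vy,ωz)=(-0.1725, -0.1125, -0.4583), dt=1.2 → body Δ=(-0.2329, -0.0728, -0.5500) → world pose (-0.2329, -0.0728, -0.5500)
step 2: ξ=(vx,vy,ωz)=(-0.3375, 0.0225, -0.0417), dt=0.8 → body Δ=(-0.2697, 0.0225, -0.0333) → world pose (-0.4510, 0.0873, -0.5833)
step 3: ξ=(vx,vy,ωz)=(-0.1275, 0.1725, 0.3750), dt=1.2 → body Δ=(-0.1937, 0.1662, 0.4500) → world pose (-0.5211, 0.3328, -0.1333)
step 4: ξ=(vx,vy,ωz)=(0.0600, -0.0900, -0.2500), dt=1.2 → body Δ=(0.0548, -0.1171, -0.3000) → world pose (-0.4823, 0.2094, -0.4333)

(-0.4823, 0.2094, -0.4333)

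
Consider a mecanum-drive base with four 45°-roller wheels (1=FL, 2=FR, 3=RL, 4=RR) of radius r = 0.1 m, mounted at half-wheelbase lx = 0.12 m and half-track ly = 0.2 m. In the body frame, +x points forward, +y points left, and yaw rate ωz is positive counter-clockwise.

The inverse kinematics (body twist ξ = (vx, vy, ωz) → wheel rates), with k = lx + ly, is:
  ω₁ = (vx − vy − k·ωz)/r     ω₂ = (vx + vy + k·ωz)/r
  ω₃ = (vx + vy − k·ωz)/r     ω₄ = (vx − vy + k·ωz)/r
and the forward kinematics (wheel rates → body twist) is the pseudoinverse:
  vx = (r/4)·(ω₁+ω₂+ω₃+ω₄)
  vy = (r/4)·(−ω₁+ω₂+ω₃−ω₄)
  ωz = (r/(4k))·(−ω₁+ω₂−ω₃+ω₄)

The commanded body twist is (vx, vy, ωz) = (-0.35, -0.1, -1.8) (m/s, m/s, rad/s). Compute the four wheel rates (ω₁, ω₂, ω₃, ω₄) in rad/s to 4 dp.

k = lx + ly = 0.12 + 0.2 = 0.3200;  k·ωz = 0.3200·-1.8 = -0.5760
ω₁ (FL) = (vx − vy − k·ωz)/r = 0.3260/0.1 = 3.2600
ω₂ (FR) = (vx + vy + k·ωz)/r = -1.0260/0.1 = -10.2600
ω₃ (RL) = (vx + vy − k·ωz)/r = 0.1260/0.1 = 1.2600
ω₄ (RR) = (vx − vy + k·ωz)/r = -0.8260/0.1 = -8.2600

(3.2600, -10.2600, 1.2600, -8.2600)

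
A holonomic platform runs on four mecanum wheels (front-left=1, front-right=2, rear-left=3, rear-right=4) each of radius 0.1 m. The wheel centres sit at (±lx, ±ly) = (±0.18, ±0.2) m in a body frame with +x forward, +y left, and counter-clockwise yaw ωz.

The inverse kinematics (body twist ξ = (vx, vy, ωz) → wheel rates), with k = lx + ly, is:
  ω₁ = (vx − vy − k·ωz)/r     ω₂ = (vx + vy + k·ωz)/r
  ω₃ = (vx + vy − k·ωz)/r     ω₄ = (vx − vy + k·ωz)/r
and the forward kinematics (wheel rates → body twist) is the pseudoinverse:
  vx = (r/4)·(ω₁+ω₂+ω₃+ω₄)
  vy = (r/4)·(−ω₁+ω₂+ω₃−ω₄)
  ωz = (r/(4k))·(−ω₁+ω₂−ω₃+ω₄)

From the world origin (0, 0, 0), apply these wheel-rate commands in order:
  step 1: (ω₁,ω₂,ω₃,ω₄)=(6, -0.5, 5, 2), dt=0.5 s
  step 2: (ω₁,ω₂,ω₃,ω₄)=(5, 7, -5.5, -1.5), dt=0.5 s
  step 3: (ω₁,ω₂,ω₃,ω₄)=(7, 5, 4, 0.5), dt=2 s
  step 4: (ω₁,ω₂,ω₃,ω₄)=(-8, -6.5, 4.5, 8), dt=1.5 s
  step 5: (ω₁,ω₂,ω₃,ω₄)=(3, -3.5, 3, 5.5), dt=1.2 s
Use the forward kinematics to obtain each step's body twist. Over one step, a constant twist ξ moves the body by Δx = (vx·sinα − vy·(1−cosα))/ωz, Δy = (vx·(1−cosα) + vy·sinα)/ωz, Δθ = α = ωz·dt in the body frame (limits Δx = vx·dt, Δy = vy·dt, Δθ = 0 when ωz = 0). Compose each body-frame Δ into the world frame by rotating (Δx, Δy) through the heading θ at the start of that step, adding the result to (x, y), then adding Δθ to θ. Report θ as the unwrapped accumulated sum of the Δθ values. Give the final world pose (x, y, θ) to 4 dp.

step 1: ξ=(vx,vy,ωz)=(0.3125, -0.0875, -0.6250), dt=0.5 → body Δ=(0.1469, -0.0673, -0.3125) → world pose (0.1469, -0.0673, -0.3125)
step 2: ξ=(vx,vy,ωz)=(0.1250, -0.0500, 0.3947), dt=0.5 → body Δ=(0.0646, -0.0187, 0.1974) → world pose (0.2026, -0.1049, -0.1151)
step 3: ξ=(vx,vy,ωz)=(0.4125, 0.0375, -0.3618), dt=2.0 → body Δ=(0.7808, -0.2171, -0.7237) → world pose (0.9533, -0.4102, -0.8388)
step 4: ξ=(vx,vy,ωz)=(-0.0500, -0.0500, 0.3289), dt=1.5 → body Δ=(-0.0539, -0.0901, 0.4934) → world pose (0.8503, -0.4304, -0.3454)
step 5: ξ=(vx,vy,ωz)=(0.2000, -0.2250, -0.2632), dt=1.2 → body Δ=(0.1938, -0.3031, -0.3158) → world pose (0.9300, -0.7812, -0.6612)

(0.9300, -0.7812, -0.6612)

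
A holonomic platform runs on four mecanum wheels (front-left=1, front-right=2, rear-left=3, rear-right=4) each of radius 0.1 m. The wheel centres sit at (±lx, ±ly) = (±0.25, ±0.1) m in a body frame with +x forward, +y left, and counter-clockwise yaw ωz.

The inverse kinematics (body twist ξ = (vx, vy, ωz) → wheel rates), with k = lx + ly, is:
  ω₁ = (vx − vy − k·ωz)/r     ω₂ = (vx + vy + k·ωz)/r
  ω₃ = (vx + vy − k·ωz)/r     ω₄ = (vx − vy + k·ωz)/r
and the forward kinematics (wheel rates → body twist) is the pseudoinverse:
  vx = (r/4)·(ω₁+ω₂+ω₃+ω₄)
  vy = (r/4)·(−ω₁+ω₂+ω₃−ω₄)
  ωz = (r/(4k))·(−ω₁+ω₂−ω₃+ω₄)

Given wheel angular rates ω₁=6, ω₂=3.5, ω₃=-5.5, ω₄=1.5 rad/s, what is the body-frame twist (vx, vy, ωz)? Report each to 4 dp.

(0.1375, -0.2375, 0.3214)

k = lx + ly = 0.25 + 0.1 = 0.3500
ω₁+ω₂+ω₃+ω₄ = 5.5000  →  vx = (0.1/4)·5.5000 = 0.1375
−ω₁+ω₂+ω₃−ω₄ = -9.5000  →  vy = (0.1/4)·-9.5000 = -0.2375
−ω₁+ω₂−ω₃+ω₄ = 4.5000  →  ωz = (0.1/1.4000)·4.5000 = 0.3214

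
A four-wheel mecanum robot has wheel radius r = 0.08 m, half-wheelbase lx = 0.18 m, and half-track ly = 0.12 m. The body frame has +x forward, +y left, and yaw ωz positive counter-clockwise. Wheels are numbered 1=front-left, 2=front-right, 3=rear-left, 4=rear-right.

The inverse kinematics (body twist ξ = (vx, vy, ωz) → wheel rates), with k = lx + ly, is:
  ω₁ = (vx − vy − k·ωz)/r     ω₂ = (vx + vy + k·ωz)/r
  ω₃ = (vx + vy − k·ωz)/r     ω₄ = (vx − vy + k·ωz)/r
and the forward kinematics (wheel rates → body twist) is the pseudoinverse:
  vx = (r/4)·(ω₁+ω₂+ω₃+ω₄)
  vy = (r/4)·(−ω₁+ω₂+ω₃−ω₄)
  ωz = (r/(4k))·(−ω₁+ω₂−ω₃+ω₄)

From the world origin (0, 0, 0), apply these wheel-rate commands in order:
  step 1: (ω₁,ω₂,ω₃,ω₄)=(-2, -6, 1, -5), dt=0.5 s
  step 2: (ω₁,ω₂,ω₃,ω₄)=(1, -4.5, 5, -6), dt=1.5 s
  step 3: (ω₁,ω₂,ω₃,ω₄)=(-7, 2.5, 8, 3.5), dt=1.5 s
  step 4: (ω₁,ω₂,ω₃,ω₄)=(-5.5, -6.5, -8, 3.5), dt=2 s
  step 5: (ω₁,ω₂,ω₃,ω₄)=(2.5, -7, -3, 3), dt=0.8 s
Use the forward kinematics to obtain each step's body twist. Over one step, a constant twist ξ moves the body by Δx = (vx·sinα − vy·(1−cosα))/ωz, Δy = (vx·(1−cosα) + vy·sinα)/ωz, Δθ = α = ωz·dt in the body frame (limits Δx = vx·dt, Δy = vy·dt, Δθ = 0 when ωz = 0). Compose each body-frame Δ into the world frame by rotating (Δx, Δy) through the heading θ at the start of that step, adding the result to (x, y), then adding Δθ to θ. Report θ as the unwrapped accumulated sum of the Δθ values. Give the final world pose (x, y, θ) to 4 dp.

step 1: ξ=(vx,vy,ωz)=(-0.2400, 0.0400, -0.6667), dt=0.5 → body Δ=(-0.1145, 0.0394, -0.3333) → world pose (-0.1145, 0.0394, -0.3333)
step 2: ξ=(vx,vy,ωz)=(-0.0900, 0.1100, -1.1000), dt=1.5 → body Δ=(0.0264, 0.1880, -1.6500) → world pose (-0.0281, 0.2085, -1.9833)
step 3: ξ=(vx,vy,ωz)=(0.1400, 0.2800, 0.3333), dt=1.5 → body Δ=(0.0985, 0.4541, 0.5000) → world pose (0.3484, -0.0639, -1.4833)
step 4: ξ=(vx,vy,ωz)=(-0.3300, -0.2500, 0.7000), dt=2.0 → body Δ=(-0.1681, -0.7432, 1.4000) → world pose (-0.4066, 0.0387, -0.0833)
step 5: ξ=(vx,vy,ωz)=(-0.0900, -0.3100, -0.2333), dt=0.8 → body Δ=(-0.0947, -0.2399, -0.1867) → world pose (-0.5209, -0.1925, -0.2700)

(-0.5209, -0.1925, -0.2700)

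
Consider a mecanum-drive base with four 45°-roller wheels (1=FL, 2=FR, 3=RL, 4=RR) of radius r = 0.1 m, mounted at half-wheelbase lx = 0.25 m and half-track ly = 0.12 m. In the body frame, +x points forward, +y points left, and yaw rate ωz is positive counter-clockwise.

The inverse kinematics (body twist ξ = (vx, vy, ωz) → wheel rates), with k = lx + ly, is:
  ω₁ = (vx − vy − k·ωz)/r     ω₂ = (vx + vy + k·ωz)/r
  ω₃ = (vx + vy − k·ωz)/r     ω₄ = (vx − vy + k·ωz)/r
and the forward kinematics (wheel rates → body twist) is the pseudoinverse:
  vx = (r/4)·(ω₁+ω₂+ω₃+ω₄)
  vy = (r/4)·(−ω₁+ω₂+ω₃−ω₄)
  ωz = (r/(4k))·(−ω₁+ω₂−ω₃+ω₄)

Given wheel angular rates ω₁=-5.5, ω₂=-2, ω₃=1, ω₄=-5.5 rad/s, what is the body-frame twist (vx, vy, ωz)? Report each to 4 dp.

k = lx + ly = 0.25 + 0.12 = 0.3700
ω₁+ω₂+ω₃+ω₄ = -12.0000  →  vx = (0.1/4)·-12.0000 = -0.3000
−ω₁+ω₂+ω₃−ω₄ = 10.0000  →  vy = (0.1/4)·10.0000 = 0.2500
−ω₁+ω₂−ω₃+ω₄ = -3.0000  →  ωz = (0.1/1.4800)·-3.0000 = -0.2027

(-0.3000, 0.2500, -0.2027)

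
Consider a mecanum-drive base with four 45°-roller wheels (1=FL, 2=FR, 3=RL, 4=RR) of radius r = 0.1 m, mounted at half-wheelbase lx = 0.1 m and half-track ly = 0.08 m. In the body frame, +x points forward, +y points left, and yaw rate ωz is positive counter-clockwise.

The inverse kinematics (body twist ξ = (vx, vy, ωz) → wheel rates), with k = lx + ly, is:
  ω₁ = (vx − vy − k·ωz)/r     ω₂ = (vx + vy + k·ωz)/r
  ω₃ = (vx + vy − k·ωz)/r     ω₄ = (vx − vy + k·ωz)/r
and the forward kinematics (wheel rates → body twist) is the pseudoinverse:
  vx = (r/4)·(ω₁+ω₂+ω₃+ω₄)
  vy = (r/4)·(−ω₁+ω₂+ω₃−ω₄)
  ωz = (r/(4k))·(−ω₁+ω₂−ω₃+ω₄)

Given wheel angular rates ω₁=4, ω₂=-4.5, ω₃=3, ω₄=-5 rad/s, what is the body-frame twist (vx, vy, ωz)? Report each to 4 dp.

(-0.0625, -0.0125, -2.2917)

k = lx + ly = 0.1 + 0.08 = 0.1800
ω₁+ω₂+ω₃+ω₄ = -2.5000  →  vx = (0.1/4)·-2.5000 = -0.0625
−ω₁+ω₂+ω₃−ω₄ = -0.5000  →  vy = (0.1/4)·-0.5000 = -0.0125
−ω₁+ω₂−ω₃+ω₄ = -16.5000  →  ωz = (0.1/0.7200)·-16.5000 = -2.2917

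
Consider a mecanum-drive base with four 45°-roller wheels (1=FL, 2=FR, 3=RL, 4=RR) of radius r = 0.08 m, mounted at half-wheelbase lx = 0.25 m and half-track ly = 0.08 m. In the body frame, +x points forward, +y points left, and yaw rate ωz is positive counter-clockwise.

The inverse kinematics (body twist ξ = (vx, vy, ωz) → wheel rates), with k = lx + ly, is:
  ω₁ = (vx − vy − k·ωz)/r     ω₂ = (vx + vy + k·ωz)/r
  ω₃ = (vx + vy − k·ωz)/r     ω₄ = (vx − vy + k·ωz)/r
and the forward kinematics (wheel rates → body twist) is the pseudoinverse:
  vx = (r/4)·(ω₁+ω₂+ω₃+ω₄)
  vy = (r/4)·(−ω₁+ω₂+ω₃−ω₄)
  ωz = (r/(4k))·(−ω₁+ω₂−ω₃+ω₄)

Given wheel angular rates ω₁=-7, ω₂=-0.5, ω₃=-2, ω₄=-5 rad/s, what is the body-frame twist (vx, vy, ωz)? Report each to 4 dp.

k = lx + ly = 0.25 + 0.08 = 0.3300
ω₁+ω₂+ω₃+ω₄ = -14.5000  →  vx = (0.08/4)·-14.5000 = -0.2900
−ω₁+ω₂+ω₃−ω₄ = 9.5000  →  vy = (0.08/4)·9.5000 = 0.1900
−ω₁+ω₂−ω₃+ω₄ = 3.5000  →  ωz = (0.08/1.3200)·3.5000 = 0.2121

(-0.2900, 0.1900, 0.2121)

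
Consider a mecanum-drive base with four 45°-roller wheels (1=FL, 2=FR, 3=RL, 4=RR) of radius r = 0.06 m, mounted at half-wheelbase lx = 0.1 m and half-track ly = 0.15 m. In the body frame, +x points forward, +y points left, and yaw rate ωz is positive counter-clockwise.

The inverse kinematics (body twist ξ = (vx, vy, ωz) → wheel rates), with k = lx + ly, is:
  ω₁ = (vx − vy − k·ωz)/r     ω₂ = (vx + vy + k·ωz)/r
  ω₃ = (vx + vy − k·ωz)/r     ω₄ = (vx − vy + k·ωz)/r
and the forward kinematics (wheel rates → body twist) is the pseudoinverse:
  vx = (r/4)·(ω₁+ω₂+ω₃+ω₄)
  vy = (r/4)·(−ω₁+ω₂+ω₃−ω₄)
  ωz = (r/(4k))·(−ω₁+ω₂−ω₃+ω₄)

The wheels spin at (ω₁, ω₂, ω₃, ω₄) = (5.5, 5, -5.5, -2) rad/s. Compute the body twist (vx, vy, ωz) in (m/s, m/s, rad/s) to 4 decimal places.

k = lx + ly = 0.1 + 0.15 = 0.2500
ω₁+ω₂+ω₃+ω₄ = 3.0000  →  vx = (0.06/4)·3.0000 = 0.0450
−ω₁+ω₂+ω₃−ω₄ = -4.0000  →  vy = (0.06/4)·-4.0000 = -0.0600
−ω₁+ω₂−ω₃+ω₄ = 3.0000  →  ωz = (0.06/1.0000)·3.0000 = 0.1800

(0.0450, -0.0600, 0.1800)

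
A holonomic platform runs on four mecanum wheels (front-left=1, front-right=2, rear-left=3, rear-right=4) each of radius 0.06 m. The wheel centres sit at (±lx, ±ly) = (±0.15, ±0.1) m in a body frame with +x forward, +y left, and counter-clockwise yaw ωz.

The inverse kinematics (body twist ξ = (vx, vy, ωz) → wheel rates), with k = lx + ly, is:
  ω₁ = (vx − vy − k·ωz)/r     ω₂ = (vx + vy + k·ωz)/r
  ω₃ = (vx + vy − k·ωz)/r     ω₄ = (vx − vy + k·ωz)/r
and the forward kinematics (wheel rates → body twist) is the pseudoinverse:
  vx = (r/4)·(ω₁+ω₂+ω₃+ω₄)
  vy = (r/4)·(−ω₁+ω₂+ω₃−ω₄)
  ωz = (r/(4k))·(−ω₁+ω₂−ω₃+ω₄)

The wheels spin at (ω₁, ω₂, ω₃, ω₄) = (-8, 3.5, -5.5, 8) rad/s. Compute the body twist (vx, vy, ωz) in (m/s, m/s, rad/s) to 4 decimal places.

(-0.0300, -0.0300, 1.5000)

k = lx + ly = 0.15 + 0.1 = 0.2500
ω₁+ω₂+ω₃+ω₄ = -2.0000  →  vx = (0.06/4)·-2.0000 = -0.0300
−ω₁+ω₂+ω₃−ω₄ = -2.0000  →  vy = (0.06/4)·-2.0000 = -0.0300
−ω₁+ω₂−ω₃+ω₄ = 25.0000  →  ωz = (0.06/1.0000)·25.0000 = 1.5000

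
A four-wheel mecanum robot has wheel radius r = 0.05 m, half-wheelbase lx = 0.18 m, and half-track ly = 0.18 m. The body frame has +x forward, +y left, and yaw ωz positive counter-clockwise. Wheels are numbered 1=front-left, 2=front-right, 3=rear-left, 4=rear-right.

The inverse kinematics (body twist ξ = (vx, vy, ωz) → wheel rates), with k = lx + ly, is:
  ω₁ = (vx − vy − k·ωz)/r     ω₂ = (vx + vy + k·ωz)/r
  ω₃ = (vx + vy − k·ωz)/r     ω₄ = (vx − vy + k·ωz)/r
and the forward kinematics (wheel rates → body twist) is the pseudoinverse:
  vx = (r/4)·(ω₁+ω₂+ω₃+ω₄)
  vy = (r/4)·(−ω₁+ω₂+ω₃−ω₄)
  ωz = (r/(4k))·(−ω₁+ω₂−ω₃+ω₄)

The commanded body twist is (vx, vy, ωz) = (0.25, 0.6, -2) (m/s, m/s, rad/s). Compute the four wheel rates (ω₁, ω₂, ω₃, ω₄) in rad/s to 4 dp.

(7.4000, 2.6000, 31.4000, -21.4000)

k = lx + ly = 0.18 + 0.18 = 0.3600;  k·ωz = 0.3600·-2 = -0.7200
ω₁ (FL) = (vx − vy − k·ωz)/r = 0.3700/0.05 = 7.4000
ω₂ (FR) = (vx + vy + k·ωz)/r = 0.1300/0.05 = 2.6000
ω₃ (RL) = (vx + vy − k·ωz)/r = 1.5700/0.05 = 31.4000
ω₄ (RR) = (vx − vy + k·ωz)/r = -1.0700/0.05 = -21.4000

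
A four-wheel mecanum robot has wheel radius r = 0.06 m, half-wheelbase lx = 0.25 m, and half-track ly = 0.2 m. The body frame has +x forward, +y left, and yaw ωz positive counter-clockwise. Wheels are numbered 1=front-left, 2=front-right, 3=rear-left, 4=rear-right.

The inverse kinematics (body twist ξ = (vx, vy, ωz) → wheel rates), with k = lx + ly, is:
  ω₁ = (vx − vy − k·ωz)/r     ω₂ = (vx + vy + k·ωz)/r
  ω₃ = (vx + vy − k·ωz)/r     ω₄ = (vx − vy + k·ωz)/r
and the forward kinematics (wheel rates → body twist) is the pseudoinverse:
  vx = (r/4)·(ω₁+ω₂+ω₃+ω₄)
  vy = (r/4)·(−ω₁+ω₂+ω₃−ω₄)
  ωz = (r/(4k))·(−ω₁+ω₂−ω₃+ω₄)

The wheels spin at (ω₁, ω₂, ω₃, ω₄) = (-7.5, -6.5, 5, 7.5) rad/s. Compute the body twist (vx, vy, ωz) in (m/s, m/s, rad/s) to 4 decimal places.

(-0.0225, -0.0225, 0.1167)

k = lx + ly = 0.25 + 0.2 = 0.4500
ω₁+ω₂+ω₃+ω₄ = -1.5000  →  vx = (0.06/4)·-1.5000 = -0.0225
−ω₁+ω₂+ω₃−ω₄ = -1.5000  →  vy = (0.06/4)·-1.5000 = -0.0225
−ω₁+ω₂−ω₃+ω₄ = 3.5000  →  ωz = (0.06/1.8000)·3.5000 = 0.1167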